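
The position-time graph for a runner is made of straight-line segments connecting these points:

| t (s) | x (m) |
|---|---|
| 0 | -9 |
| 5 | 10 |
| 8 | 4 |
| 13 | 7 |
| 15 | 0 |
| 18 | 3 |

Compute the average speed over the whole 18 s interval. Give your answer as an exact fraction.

Average speed = (total path length)/(elapsed time); on a piecewise-linear x-t graph the path length is Σ|Δx|.
0–5 s: |Δx| = |10 − -9| = 19 m
5–8 s: |Δx| = |4 − 10| = 6 m
8–13 s: |Δx| = |7 − 4| = 3 m
13–15 s: |Δx| = |0 − 7| = 7 m
15–18 s: |Δx| = |3 − 0| = 3 m
Total path = 38 m; average speed = 38/18 = 19/9 m/s.

19/9 m/s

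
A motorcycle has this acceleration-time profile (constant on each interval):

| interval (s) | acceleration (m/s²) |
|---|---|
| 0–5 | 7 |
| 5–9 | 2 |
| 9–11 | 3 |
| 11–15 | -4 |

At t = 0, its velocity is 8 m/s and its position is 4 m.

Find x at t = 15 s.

On each constant-a segment, Δv = aΔt and Δx = v₀Δt + ½aΔt²; chain segment to segment.
0–5 s: v starts 8 m/s; Δx = 8·5 + ½·7·5² = 127.5 m; v ends 43 m/s.
5–9 s: v starts 43 m/s; Δx = 43·4 + ½·2·4² = 188 m; v ends 51 m/s.
9–11 s: v starts 51 m/s; Δx = 51·2 + ½·3·2² = 108 m; v ends 57 m/s.
11–15 s: v starts 57 m/s; Δx = 57·4 + ½·-4·4² = 196 m; v ends 41 m/s.
x(15) = 4 + Σ Δx = 623.5 m.

623.5 m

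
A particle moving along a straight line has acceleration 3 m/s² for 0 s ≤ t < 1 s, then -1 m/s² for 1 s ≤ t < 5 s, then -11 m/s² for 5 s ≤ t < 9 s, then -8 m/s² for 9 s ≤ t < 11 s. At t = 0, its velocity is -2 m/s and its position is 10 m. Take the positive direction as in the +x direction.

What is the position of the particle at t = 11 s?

-204.5 m

On each constant-a segment, Δv = aΔt and Δx = v₀Δt + ½aΔt²; chain segment to segment.
0–1 s: v starts -2 m/s; Δx = -2·1 + ½·3·1² = -0.5 m; v ends 1 m/s.
1–5 s: v starts 1 m/s; Δx = 1·4 + ½·-1·4² = -4 m; v ends -3 m/s.
5–9 s: v starts -3 m/s; Δx = -3·4 + ½·-11·4² = -100 m; v ends -47 m/s.
9–11 s: v starts -47 m/s; Δx = -47·2 + ½·-8·2² = -110 m; v ends -63 m/s.
x(11) = 10 + Σ Δx = -204.5 m.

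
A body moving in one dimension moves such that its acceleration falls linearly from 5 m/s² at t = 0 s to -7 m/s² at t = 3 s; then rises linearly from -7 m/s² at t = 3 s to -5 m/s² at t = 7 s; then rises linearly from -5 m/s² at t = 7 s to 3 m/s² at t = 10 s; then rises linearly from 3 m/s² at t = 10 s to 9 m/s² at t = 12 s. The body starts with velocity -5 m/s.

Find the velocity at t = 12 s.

Δv equals the area under the a-t graph; then v = v₀ + Δv.
0–3 s: ½(5 + -7)(3) = -3 m/s
3–7 s: ½(-7 + -5)(4) = -24 m/s
7–10 s: ½(-5 + 3)(3) = -3 m/s
10–12 s: ½(3 + 9)(2) = 12 m/s
Δv = -18 m/s, so v(12) = -5 + (-18) = -23 m/s.

-23 m/s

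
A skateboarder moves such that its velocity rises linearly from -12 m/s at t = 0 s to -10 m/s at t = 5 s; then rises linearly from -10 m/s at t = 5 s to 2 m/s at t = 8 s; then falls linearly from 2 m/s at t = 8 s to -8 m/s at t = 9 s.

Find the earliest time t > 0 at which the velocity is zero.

v changes sign on 5–8 s (from -10 to 2); the graph is linear there, so v = 0 at t = 5 + (10)·(8 − 5)/(2 − -10) = 7.5 s.

t = 7.5 s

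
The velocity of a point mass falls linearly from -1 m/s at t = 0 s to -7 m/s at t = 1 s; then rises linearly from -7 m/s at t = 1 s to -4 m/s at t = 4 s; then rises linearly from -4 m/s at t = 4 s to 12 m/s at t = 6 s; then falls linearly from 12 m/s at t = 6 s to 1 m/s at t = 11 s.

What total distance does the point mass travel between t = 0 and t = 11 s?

63 m

Total distance travelled is ∫|v| dt — sum the magnitudes of each area piece.
0–1 s: |½(-1 + -7)(1)| = 4 m
1–4 s: |½(-7 + -4)(3)| = 16.5 m
4–6 s: v = 0 at t = 4.5 s; triangle areas 1 + 9 = 10 m
6–11 s: |½(12 + 1)(5)| = 32.5 m
Total distance = 63 m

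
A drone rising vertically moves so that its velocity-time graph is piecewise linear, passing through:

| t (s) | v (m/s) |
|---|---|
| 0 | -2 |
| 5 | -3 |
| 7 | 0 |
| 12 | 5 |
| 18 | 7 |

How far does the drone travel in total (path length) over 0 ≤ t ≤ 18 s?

64 m

Distance (not displacement) is the total path length: add the absolute areas under v-t.
0–5 s: |½(-2 + -3)(5)| = 12.5 m
5–7 s: |½(-3 + 0)(2)| = 3 m
7–12 s: |½(0 + 5)(5)| = 12.5 m
12–18 s: |½(5 + 7)(6)| = 36 m
Total distance = 64 m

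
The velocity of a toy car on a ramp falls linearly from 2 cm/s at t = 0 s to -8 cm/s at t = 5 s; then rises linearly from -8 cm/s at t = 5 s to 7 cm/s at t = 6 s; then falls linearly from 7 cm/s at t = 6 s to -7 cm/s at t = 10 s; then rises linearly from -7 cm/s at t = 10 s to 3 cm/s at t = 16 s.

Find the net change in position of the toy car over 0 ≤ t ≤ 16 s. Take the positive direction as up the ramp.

-27.5 cm

Net displacement equals the area under the velocity-time graph (areas below the axis count negative).
0–5 s: ½(2 + -8)(5) = -15 cm
5–6 s: ½(-8 + 7)(1) = -0.5 cm
6–10 s: ½(7 + -7)(4) = 0 cm
10–16 s: ½(-7 + 3)(6) = -12 cm
Net displacement = -27.5 cm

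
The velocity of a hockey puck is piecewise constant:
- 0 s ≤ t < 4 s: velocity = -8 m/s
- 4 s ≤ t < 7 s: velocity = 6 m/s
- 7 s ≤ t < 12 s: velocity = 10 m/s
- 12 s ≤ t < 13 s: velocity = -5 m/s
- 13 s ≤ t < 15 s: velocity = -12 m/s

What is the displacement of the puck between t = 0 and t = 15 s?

Displacement is the signed area under the v-t curve.
0–4 s: -8 × 4 = -32 m
4–7 s: 6 × 3 = 18 m
7–12 s: 10 × 5 = 50 m
12–13 s: -5 × 1 = -5 m
13–15 s: -12 × 2 = -24 m
Net displacement = 7 m

7 m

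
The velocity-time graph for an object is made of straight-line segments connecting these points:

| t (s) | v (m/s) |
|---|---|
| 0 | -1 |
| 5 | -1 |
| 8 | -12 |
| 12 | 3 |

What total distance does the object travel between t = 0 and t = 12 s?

44.9 m

Distance (not displacement) is the total path length: add the absolute areas under v-t.
0–5 s: |-1| × 5 = 5 m
5–8 s: |½(-1 + -12)(3)| = 19.5 m
8–12 s: v = 0 at t = 11.2 s; triangle areas 19.2 + 1.2 = 20.4 m
Total distance = 44.9 m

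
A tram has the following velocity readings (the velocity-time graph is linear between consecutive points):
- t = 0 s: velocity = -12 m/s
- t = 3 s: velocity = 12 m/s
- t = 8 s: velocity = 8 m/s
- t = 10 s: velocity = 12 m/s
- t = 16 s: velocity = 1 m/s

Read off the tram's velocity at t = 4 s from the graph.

On 3–8 s the graph is linear from 12 to 8 m/s: v(4) = 12 + (8 − 12)·(4 − 3)/(8 − 3) = 11.2 m/s.

11.2 m/s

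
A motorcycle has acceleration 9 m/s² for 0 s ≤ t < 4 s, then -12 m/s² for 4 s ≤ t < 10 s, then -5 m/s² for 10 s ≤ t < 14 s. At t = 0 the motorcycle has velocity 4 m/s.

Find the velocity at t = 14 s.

Δv equals the area under the a-t graph; then v = v₀ + Δv.
0–4 s: 9 × 4 = 36 m/s
4–10 s: -12 × 6 = -72 m/s
10–14 s: -5 × 4 = -20 m/s
Δv = -56 m/s, so v(14) = 4 + (-56) = -52 m/s.

-52 m/s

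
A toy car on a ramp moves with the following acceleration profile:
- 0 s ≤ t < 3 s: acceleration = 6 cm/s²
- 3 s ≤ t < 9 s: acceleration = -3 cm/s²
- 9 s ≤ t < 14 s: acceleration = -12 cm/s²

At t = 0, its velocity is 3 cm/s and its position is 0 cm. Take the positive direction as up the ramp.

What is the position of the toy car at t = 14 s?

-27 cm

On each constant-a segment, Δv = aΔt and Δx = v₀Δt + ½aΔt²; chain segment to segment.
0–3 s: v starts 3 cm/s; Δx = 3·3 + ½·6·3² = 36 cm; v ends 21 cm/s.
3–9 s: v starts 21 cm/s; Δx = 21·6 + ½·-3·6² = 72 cm; v ends 3 cm/s.
9–14 s: v starts 3 cm/s; Δx = 3·5 + ½·-12·5² = -135 cm; v ends -57 cm/s.
x(14) = 0 + Σ Δx = -27 cm.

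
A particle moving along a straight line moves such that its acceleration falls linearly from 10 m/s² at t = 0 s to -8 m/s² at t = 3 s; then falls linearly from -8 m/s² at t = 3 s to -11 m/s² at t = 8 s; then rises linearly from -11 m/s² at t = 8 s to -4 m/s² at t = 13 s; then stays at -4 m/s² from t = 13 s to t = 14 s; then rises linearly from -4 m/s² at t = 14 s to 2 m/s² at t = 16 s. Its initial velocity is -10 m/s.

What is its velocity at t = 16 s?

-98 m/s

Δv equals the area under the a-t graph; then v = v₀ + Δv.
0–3 s: ½(10 + -8)(3) = 3 m/s
3–8 s: ½(-8 + -11)(5) = -47.5 m/s
8–13 s: ½(-11 + -4)(5) = -37.5 m/s
13–14 s: -4 × 1 = -4 m/s
14–16 s: ½(-4 + 2)(2) = -2 m/s
Δv = -88 m/s, so v(16) = -10 + (-88) = -98 m/s.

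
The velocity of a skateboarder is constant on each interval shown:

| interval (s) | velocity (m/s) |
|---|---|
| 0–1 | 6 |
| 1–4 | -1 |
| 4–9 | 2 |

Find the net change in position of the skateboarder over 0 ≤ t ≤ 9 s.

13 m

Net displacement equals the area under the velocity-time graph (areas below the axis count negative).
0–1 s: 6 × 1 = 6 m
1–4 s: -1 × 3 = -3 m
4–9 s: 2 × 5 = 10 m
Net displacement = 13 m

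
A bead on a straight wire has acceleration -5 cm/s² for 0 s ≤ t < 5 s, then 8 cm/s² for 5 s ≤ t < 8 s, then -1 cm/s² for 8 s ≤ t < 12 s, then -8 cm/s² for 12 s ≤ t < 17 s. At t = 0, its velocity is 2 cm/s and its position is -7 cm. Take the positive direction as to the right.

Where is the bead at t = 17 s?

-211.5 cm

On each constant-a segment, Δv = aΔt and Δx = v₀Δt + ½aΔt²; chain segment to segment.
0–5 s: v starts 2 cm/s; Δx = 2·5 + ½·-5·5² = -52.5 cm; v ends -23 cm/s.
5–8 s: v starts -23 cm/s; Δx = -23·3 + ½·8·3² = -33 cm; v ends 1 cm/s.
8–12 s: v starts 1 cm/s; Δx = 1·4 + ½·-1·4² = -4 cm; v ends -3 cm/s.
12–17 s: v starts -3 cm/s; Δx = -3·5 + ½·-8·5² = -115 cm; v ends -43 cm/s.
x(17) = -7 + Σ Δx = -211.5 cm.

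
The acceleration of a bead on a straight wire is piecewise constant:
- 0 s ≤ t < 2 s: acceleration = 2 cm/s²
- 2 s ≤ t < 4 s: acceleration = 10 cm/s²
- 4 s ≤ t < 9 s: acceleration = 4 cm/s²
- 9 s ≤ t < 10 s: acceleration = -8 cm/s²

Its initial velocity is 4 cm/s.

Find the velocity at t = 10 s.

Δv equals the area under the a-t graph; then v = v₀ + Δv.
0–2 s: 2 × 2 = 4 cm/s
2–4 s: 10 × 2 = 20 cm/s
4–9 s: 4 × 5 = 20 cm/s
9–10 s: -8 × 1 = -8 cm/s
Δv = 36 cm/s, so v(10) = 4 + (36) = 40 cm/s.

40 cm/s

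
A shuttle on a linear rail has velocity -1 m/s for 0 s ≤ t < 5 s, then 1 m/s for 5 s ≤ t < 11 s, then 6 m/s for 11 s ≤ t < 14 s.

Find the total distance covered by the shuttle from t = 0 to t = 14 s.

29 m

Total distance travelled is ∫|v| dt — sum the magnitudes of each area piece.
0–5 s: |-1| × 5 = 5 m
5–11 s: |1| × 6 = 6 m
11–14 s: |6| × 3 = 18 m
Total distance = 29 m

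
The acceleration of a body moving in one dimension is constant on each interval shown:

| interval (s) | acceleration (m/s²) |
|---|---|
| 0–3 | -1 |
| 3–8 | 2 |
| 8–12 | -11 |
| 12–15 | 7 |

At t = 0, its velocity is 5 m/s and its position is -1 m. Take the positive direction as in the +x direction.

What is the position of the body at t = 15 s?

-60 m

On each constant-a segment, Δv = aΔt and Δx = v₀Δt + ½aΔt²; chain segment to segment.
0–3 s: v starts 5 m/s; Δx = 5·3 + ½·-1·3² = 10.5 m; v ends 2 m/s.
3–8 s: v starts 2 m/s; Δx = 2·5 + ½·2·5² = 35 m; v ends 12 m/s.
8–12 s: v starts 12 m/s; Δx = 12·4 + ½·-11·4² = -40 m; v ends -32 m/s.
12–15 s: v starts -32 m/s; Δx = -32·3 + ½·7·3² = -64.5 m; v ends -11 m/s.
x(15) = -1 + Σ Δx = -60 m.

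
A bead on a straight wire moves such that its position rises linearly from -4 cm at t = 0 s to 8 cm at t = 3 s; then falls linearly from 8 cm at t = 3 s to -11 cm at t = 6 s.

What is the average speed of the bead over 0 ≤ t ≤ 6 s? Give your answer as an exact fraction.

Average speed = (total path length)/(elapsed time); on a piecewise-linear x-t graph the path length is Σ|Δx|.
0–3 s: |Δx| = |8 − -4| = 12 cm
3–6 s: |Δx| = |-11 − 8| = 19 cm
Total path = 31 cm; average speed = 31/6 = 31/6 cm/s.

31/6 cm/s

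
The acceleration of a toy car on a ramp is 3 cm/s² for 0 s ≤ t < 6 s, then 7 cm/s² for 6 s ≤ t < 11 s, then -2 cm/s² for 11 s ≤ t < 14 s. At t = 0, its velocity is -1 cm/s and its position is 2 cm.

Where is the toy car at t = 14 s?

On each constant-a segment, Δv = aΔt and Δx = v₀Δt + ½aΔt²; chain segment to segment.
0–6 s: v starts -1 cm/s; Δx = -1·6 + ½·3·6² = 48 cm; v ends 17 cm/s.
6–11 s: v starts 17 cm/s; Δx = 17·5 + ½·7·5² = 172.5 cm; v ends 52 cm/s.
11–14 s: v starts 52 cm/s; Δx = 52·3 + ½·-2·3² = 147 cm; v ends 46 cm/s.
x(14) = 2 + Σ Δx = 369.5 cm.

369.5 cm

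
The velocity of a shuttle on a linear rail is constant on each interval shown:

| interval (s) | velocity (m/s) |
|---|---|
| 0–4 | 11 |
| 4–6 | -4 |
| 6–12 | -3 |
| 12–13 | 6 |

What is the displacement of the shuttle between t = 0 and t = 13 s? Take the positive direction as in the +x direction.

24 m

Displacement is the signed area under the v-t curve.
0–4 s: 11 × 4 = 44 m
4–6 s: -4 × 2 = -8 m
6–12 s: -3 × 6 = -18 m
12–13 s: 6 × 1 = 6 m
Net displacement = 24 m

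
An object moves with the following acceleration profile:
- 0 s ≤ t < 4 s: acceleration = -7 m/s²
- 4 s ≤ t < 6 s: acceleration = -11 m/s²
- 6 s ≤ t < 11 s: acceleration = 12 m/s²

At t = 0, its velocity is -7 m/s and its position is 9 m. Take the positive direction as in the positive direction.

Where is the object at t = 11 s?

-302 m

On each constant-a segment, Δv = aΔt and Δx = v₀Δt + ½aΔt²; chain segment to segment.
0–4 s: v starts -7 m/s; Δx = -7·4 + ½·-7·4² = -84 m; v ends -35 m/s.
4–6 s: v starts -35 m/s; Δx = -35·2 + ½·-11·2² = -92 m; v ends -57 m/s.
6–11 s: v starts -57 m/s; Δx = -57·5 + ½·12·5² = -135 m; v ends 3 m/s.
x(11) = 9 + Σ Δx = -302 m.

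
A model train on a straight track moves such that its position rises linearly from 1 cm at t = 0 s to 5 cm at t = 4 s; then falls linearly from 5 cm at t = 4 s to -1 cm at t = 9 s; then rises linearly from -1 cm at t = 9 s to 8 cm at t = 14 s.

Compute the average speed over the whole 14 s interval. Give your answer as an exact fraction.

19/14 cm/s

Average speed = (total path length)/(elapsed time); on a piecewise-linear x-t graph the path length is Σ|Δx|.
0–4 s: |Δx| = |5 − 1| = 4 cm
4–9 s: |Δx| = |-1 − 5| = 6 cm
9–14 s: |Δx| = |8 − -1| = 9 cm
Total path = 19 cm; average speed = 19/14 = 19/14 cm/s.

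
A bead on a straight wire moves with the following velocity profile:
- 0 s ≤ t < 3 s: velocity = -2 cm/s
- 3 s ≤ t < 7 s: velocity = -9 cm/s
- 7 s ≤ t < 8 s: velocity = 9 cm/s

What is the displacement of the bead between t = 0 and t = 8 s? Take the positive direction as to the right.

-33 cm

Net displacement equals the area under the velocity-time graph (areas below the axis count negative).
0–3 s: -2 × 3 = -6 cm
3–7 s: -9 × 4 = -36 cm
7–8 s: 9 × 1 = 9 cm
Net displacement = -33 cm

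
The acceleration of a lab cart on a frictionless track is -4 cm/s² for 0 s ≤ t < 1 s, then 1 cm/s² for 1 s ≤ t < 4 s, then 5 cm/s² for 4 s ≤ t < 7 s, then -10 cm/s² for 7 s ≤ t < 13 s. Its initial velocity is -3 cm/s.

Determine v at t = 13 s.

Δv equals the area under the a-t graph; then v = v₀ + Δv.
0–1 s: -4 × 1 = -4 cm/s
1–4 s: 1 × 3 = 3 cm/s
4–7 s: 5 × 3 = 15 cm/s
7–13 s: -10 × 6 = -60 cm/s
Δv = -46 cm/s, so v(13) = -3 + (-46) = -49 cm/s.

-49 cm/s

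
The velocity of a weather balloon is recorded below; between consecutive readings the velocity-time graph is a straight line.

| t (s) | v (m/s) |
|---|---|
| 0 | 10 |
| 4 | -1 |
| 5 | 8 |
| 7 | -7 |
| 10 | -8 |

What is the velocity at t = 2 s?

On 0–4 s the graph is linear from 10 to -1 m/s: v(2) = 10 + (-1 − 10)·(2 − 0)/(4 − 0) = 4.5 m/s.

4.5 m/s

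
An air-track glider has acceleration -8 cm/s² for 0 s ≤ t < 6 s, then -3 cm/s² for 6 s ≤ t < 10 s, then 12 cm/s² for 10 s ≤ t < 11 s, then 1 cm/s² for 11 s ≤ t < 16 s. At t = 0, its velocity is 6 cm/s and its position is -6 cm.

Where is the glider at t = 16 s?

On each constant-a segment, Δv = aΔt and Δx = v₀Δt + ½aΔt²; chain segment to segment.
0–6 s: v starts 6 cm/s; Δx = 6·6 + ½·-8·6² = -108 cm; v ends -42 cm/s.
6–10 s: v starts -42 cm/s; Δx = -42·4 + ½·-3·4² = -192 cm; v ends -54 cm/s.
10–11 s: v starts -54 cm/s; Δx = -54·1 + ½·12·1² = -48 cm; v ends -42 cm/s.
11–16 s: v starts -42 cm/s; Δx = -42·5 + ½·1·5² = -197.5 cm; v ends -37 cm/s.
x(16) = -6 + Σ Δx = -551.5 cm.

-551.5 cm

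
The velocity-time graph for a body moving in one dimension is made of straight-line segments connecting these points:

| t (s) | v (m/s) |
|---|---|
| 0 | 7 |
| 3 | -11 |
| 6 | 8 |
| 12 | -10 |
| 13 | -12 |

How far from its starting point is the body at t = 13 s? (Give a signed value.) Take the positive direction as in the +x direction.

Displacement is the signed area under the v-t curve.
0–3 s: ½(7 + -11)(3) = -6 m
3–6 s: ½(-11 + 8)(3) = -4.5 m
6–12 s: ½(8 + -10)(6) = -6 m
12–13 s: ½(-10 + -12)(1) = -11 m
Net displacement = -27.5 m

-27.5 m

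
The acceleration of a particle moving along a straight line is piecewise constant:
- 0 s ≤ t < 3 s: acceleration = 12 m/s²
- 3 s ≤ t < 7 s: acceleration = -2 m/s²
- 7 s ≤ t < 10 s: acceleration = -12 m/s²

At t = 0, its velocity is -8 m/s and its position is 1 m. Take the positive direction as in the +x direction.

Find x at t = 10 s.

On each constant-a segment, Δv = aΔt and Δx = v₀Δt + ½aΔt²; chain segment to segment.
0–3 s: v starts -8 m/s; Δx = -8·3 + ½·12·3² = 30 m; v ends 28 m/s.
3–7 s: v starts 28 m/s; Δx = 28·4 + ½·-2·4² = 96 m; v ends 20 m/s.
7–10 s: v starts 20 m/s; Δx = 20·3 + ½·-12·3² = 6 m; v ends -16 m/s.
x(10) = 1 + Σ Δx = 133 m.

133 m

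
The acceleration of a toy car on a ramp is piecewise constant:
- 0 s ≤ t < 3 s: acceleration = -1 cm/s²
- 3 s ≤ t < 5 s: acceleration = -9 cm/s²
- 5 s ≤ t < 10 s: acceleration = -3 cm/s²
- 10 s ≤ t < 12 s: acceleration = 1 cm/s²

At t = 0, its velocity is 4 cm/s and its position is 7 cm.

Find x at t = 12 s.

On each constant-a segment, Δv = aΔt and Δx = v₀Δt + ½aΔt²; chain segment to segment.
0–3 s: v starts 4 cm/s; Δx = 4·3 + ½·-1·3² = 7.5 cm; v ends 1 cm/s.
3–5 s: v starts 1 cm/s; Δx = 1·2 + ½·-9·2² = -16 cm; v ends -17 cm/s.
5–10 s: v starts -17 cm/s; Δx = -17·5 + ½·-3·5² = -122.5 cm; v ends -32 cm/s.
10–12 s: v starts -32 cm/s; Δx = -32·2 + ½·1·2² = -62 cm; v ends -30 cm/s.
x(12) = 7 + Σ Δx = -186 cm.

-186 cm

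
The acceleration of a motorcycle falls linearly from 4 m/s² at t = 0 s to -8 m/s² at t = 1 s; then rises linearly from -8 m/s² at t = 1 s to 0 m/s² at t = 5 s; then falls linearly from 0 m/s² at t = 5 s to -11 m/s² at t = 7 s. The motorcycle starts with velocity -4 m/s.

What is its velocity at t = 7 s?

Δv equals the area under the a-t graph; then v = v₀ + Δv.
0–1 s: ½(4 + -8)(1) = -2 m/s
1–5 s: ½(-8 + 0)(4) = -16 m/s
5–7 s: ½(0 + -11)(2) = -11 m/s
Δv = -29 m/s, so v(7) = -4 + (-29) = -33 m/s.

-33 m/s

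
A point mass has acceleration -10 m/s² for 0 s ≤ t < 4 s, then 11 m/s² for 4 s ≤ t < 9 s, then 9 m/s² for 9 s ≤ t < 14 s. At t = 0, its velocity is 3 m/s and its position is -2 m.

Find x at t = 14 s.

85 m

On each constant-a segment, Δv = aΔt and Δx = v₀Δt + ½aΔt²; chain segment to segment.
0–4 s: v starts 3 m/s; Δx = 3·4 + ½·-10·4² = -68 m; v ends -37 m/s.
4–9 s: v starts -37 m/s; Δx = -37·5 + ½·11·5² = -47.5 m; v ends 18 m/s.
9–14 s: v starts 18 m/s; Δx = 18·5 + ½·9·5² = 202.5 m; v ends 63 m/s.
x(14) = -2 + Σ Δx = 85 m.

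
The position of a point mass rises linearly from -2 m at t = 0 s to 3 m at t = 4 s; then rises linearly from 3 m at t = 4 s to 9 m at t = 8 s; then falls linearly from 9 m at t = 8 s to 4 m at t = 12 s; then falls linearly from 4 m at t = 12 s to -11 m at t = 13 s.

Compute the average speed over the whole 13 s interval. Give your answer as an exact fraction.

Average speed = (total path length)/(elapsed time); on a piecewise-linear x-t graph the path length is Σ|Δx|.
0–4 s: |Δx| = |3 − -2| = 5 m
4–8 s: |Δx| = |9 − 3| = 6 m
8–12 s: |Δx| = |4 − 9| = 5 m
12–13 s: |Δx| = |-11 − 4| = 15 m
Total path = 31 m; average speed = 31/13 = 31/13 m/s.

31/13 m/s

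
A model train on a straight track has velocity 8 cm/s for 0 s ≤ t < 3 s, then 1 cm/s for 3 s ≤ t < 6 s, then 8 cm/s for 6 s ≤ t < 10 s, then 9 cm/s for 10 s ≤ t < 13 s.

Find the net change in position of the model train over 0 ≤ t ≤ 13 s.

86 cm

Net displacement equals the area under the velocity-time graph (areas below the axis count negative).
0–3 s: 8 × 3 = 24 cm
3–6 s: 1 × 3 = 3 cm
6–10 s: 8 × 4 = 32 cm
10–13 s: 9 × 3 = 27 cm
Net displacement = 86 cm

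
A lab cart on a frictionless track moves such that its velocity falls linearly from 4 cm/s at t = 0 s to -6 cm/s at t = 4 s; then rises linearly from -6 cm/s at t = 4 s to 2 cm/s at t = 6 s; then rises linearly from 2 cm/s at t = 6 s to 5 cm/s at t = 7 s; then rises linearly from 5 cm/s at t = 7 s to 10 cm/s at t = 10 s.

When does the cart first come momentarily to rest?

v changes sign on 0–4 s (from 4 to -6); the graph is linear there, so v = 0 at t = 0 + (-4)·(4 − 0)/(-6 − 4) = 1.6 s.

t = 1.6 s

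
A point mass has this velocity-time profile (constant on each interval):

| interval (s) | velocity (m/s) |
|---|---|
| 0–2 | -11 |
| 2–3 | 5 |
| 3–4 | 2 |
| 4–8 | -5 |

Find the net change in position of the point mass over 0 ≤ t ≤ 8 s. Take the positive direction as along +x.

Net displacement equals the area under the velocity-time graph (areas below the axis count negative).
0–2 s: -11 × 2 = -22 m
2–3 s: 5 × 1 = 5 m
3–4 s: 2 × 1 = 2 m
4–8 s: -5 × 4 = -20 m
Net displacement = -35 m

-35 m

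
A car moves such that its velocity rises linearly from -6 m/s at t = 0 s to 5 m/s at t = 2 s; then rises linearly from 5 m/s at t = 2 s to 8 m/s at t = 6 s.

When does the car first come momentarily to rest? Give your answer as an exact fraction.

t = 12/11 s

v changes sign on 0–2 s (from -6 to 5); the graph is linear there, so v = 0 at t = 0 + (6)·(2 − 0)/(5 − -6) = 12/11 s.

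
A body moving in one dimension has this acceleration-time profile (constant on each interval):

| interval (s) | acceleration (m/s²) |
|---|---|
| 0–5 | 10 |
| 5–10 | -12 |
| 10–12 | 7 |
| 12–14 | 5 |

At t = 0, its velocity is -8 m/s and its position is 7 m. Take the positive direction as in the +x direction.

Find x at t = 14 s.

On each constant-a segment, Δv = aΔt and Δx = v₀Δt + ½aΔt²; chain segment to segment.
0–5 s: v starts -8 m/s; Δx = -8·5 + ½·10·5² = 85 m; v ends 42 m/s.
5–10 s: v starts 42 m/s; Δx = 42·5 + ½·-12·5² = 60 m; v ends -18 m/s.
10–12 s: v starts -18 m/s; Δx = -18·2 + ½·7·2² = -22 m; v ends -4 m/s.
12–14 s: v starts -4 m/s; Δx = -4·2 + ½·5·2² = 2 m; v ends 6 m/s.
x(14) = 7 + Σ Δx = 132 m.

132 m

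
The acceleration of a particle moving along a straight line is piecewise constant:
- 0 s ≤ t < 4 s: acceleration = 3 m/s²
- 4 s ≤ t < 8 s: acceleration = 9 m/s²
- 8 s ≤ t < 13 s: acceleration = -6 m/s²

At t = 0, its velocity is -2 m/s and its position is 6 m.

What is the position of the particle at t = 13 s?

On each constant-a segment, Δv = aΔt and Δx = v₀Δt + ½aΔt²; chain segment to segment.
0–4 s: v starts -2 m/s; Δx = -2·4 + ½·3·4² = 16 m; v ends 10 m/s.
4–8 s: v starts 10 m/s; Δx = 10·4 + ½·9·4² = 112 m; v ends 46 m/s.
8–13 s: v starts 46 m/s; Δx = 46·5 + ½·-6·5² = 155 m; v ends 16 m/s.
x(13) = 6 + Σ Δx = 289 m.

289 m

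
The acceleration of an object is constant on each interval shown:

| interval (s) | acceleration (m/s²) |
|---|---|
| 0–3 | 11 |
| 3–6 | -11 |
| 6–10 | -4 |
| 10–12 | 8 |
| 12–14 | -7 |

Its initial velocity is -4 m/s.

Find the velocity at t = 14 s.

Δv equals the area under the a-t graph; then v = v₀ + Δv.
0–3 s: 11 × 3 = 33 m/s
3–6 s: -11 × 3 = -33 m/s
6–10 s: -4 × 4 = -16 m/s
10–12 s: 8 × 2 = 16 m/s
12–14 s: -7 × 2 = -14 m/s
Δv = -14 m/s, so v(14) = -4 + (-14) = -18 m/s.

-18 m/s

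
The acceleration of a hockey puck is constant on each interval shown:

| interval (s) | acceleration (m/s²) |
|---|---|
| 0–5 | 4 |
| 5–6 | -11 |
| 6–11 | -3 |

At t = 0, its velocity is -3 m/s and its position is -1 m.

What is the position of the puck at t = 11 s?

38 m

On each constant-a segment, Δv = aΔt and Δx = v₀Δt + ½aΔt²; chain segment to segment.
0–5 s: v starts -3 m/s; Δx = -3·5 + ½·4·5² = 35 m; v ends 17 m/s.
5–6 s: v starts 17 m/s; Δx = 17·1 + ½·-11·1² = 11.5 m; v ends 6 m/s.
6–11 s: v starts 6 m/s; Δx = 6·5 + ½·-3·5² = -7.5 m; v ends -9 m/s.
x(11) = -1 + Σ Δx = 38 m.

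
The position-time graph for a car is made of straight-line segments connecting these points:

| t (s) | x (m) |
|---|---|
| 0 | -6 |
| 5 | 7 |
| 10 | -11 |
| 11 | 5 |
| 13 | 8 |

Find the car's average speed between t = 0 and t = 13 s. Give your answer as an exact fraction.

50/13 m/s

Average speed = (total path length)/(elapsed time); on a piecewise-linear x-t graph the path length is Σ|Δx|.
0–5 s: |Δx| = |7 − -6| = 13 m
5–10 s: |Δx| = |-11 − 7| = 18 m
10–11 s: |Δx| = |5 − -11| = 16 m
11–13 s: |Δx| = |8 − 5| = 3 m
Total path = 50 m; average speed = 50/13 = 50/13 m/s.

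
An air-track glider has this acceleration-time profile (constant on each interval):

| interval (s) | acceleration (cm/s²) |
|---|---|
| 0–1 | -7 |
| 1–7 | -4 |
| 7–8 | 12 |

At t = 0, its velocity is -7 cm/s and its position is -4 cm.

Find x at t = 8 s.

On each constant-a segment, Δv = aΔt and Δx = v₀Δt + ½aΔt²; chain segment to segment.
0–1 s: v starts -7 cm/s; Δx = -7·1 + ½·-7·1² = -10.5 cm; v ends -14 cm/s.
1–7 s: v starts -14 cm/s; Δx = -14·6 + ½·-4·6² = -156 cm; v ends -38 cm/s.
7–8 s: v starts -38 cm/s; Δx = -38·1 + ½·12·1² = -32 cm; v ends -26 cm/s.
x(8) = -4 + Σ Δx = -202.5 cm.

-202.5 cm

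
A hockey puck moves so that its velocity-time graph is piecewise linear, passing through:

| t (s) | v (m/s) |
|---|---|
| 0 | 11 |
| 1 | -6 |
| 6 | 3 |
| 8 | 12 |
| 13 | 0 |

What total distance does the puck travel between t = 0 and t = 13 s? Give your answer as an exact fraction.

Distance (not displacement) is the total path length: add the absolute areas under v-t.
0–1 s: v = 0 at t = 11/17 s; triangle areas 121/34 + 18/17 = 157/34 m
1–6 s: v = 0 at t = 13/3 s; triangle areas 10 + 2.5 = 12.5 m
6–8 s: |½(3 + 12)(2)| = 15 m
8–13 s: |½(12 + 0)(5)| = 30 m
Total distance = 1056/17 m

1056/17 m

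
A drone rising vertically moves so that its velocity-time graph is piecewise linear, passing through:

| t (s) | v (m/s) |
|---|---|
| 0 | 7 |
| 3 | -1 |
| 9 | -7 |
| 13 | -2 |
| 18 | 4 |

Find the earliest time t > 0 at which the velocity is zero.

v changes sign on 0–3 s (from 7 to -1); the graph is linear there, so v = 0 at t = 0 + (-7)·(3 − 0)/(-1 − 7) = 2.625 s.

t = 2.625 s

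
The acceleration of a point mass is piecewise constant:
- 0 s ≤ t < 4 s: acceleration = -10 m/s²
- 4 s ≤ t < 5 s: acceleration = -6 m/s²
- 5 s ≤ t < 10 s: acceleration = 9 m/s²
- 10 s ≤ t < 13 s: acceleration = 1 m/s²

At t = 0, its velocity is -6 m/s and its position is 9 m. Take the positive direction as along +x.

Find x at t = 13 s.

On each constant-a segment, Δv = aΔt and Δx = v₀Δt + ½aΔt²; chain segment to segment.
0–4 s: v starts -6 m/s; Δx = -6·4 + ½·-10·4² = -104 m; v ends -46 m/s.
4–5 s: v starts -46 m/s; Δx = -46·1 + ½·-6·1² = -49 m; v ends -52 m/s.
5–10 s: v starts -52 m/s; Δx = -52·5 + ½·9·5² = -147.5 m; v ends -7 m/s.
10–13 s: v starts -7 m/s; Δx = -7·3 + ½·1·3² = -16.5 m; v ends -4 m/s.
x(13) = 9 + Σ Δx = -308 m.

-308 m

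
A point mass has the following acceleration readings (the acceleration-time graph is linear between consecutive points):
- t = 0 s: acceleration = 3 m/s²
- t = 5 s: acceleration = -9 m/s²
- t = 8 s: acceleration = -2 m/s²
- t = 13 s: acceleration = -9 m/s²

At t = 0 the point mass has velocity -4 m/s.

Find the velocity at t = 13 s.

Δv equals the area under the a-t graph; then v = v₀ + Δv.
0–5 s: ½(3 + -9)(5) = -15 m/s
5–8 s: ½(-9 + -2)(3) = -16.5 m/s
8–13 s: ½(-2 + -9)(5) = -27.5 m/s
Δv = -59 m/s, so v(13) = -4 + (-59) = -63 m/s.

-63 m/s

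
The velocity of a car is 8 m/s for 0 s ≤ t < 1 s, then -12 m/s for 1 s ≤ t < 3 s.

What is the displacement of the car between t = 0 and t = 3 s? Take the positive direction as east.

Net displacement equals the area under the velocity-time graph (areas below the axis count negative).
0–1 s: 8 × 1 = 8 m
1–3 s: -12 × 2 = -24 m
Net displacement = -16 m

-16 m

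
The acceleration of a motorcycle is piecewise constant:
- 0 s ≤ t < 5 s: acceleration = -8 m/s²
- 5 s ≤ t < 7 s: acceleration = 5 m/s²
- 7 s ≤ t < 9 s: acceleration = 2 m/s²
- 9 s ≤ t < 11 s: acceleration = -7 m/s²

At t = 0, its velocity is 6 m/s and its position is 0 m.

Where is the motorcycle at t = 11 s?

On each constant-a segment, Δv = aΔt and Δx = v₀Δt + ½aΔt²; chain segment to segment.
0–5 s: v starts 6 m/s; Δx = 6·5 + ½·-8·5² = -70 m; v ends -34 m/s.
5–7 s: v starts -34 m/s; Δx = -34·2 + ½·5·2² = -58 m; v ends -24 m/s.
7–9 s: v starts -24 m/s; Δx = -24·2 + ½·2·2² = -44 m; v ends -20 m/s.
9–11 s: v starts -20 m/s; Δx = -20·2 + ½·-7·2² = -54 m; v ends -34 m/s.
x(11) = 0 + Σ Δx = -226 m.

-226 m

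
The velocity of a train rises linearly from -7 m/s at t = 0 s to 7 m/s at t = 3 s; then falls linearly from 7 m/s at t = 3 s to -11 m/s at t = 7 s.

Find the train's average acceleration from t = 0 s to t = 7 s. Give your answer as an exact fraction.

-4/7 m/s²

Average acceleration = Δv/Δt = (-11 − -7)/(7 − 0) = -4/7 m/s².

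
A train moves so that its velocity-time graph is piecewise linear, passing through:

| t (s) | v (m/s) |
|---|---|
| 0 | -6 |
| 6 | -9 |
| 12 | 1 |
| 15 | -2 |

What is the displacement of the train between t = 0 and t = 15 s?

-70.5 m

Net displacement equals the area under the velocity-time graph (areas below the axis count negative).
0–6 s: ½(-6 + -9)(6) = -45 m
6–12 s: ½(-9 + 1)(6) = -24 m
12–15 s: ½(1 + -2)(3) = -1.5 m
Net displacement = -70.5 m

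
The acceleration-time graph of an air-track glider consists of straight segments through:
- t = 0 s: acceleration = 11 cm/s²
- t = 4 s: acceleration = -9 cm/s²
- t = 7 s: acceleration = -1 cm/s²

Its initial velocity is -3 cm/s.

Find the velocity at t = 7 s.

Δv equals the area under the a-t graph; then v = v₀ + Δv.
0–4 s: ½(11 + -9)(4) = 4 cm/s
4–7 s: ½(-9 + -1)(3) = -15 cm/s
Δv = -11 cm/s, so v(7) = -3 + (-11) = -14 cm/s.

-14 cm/s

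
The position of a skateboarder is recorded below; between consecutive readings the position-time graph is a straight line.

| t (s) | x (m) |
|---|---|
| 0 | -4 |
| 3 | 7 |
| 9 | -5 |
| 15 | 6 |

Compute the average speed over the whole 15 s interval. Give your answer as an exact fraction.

34/15 m/s

Average speed = (total path length)/(elapsed time); on a piecewise-linear x-t graph the path length is Σ|Δx|.
0–3 s: |Δx| = |7 − -4| = 11 m
3–9 s: |Δx| = |-5 − 7| = 12 m
9–15 s: |Δx| = |6 − -5| = 11 m
Total path = 34 m; average speed = 34/15 = 34/15 m/s.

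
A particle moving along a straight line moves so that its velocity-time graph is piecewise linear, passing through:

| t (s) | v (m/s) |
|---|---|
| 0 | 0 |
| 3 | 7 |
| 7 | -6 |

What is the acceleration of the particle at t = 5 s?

Acceleration is the slope of the v-t graph on 3–7 s: (-6 − 7)/(7 − 3) = -3.25 m/s².

-3.25 m/s²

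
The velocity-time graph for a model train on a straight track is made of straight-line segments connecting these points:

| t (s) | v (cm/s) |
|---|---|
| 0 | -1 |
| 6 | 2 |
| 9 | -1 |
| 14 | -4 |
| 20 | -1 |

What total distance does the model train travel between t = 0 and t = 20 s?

35 cm

Total distance travelled is ∫|v| dt — sum the magnitudes of each area piece.
0–6 s: v = 0 at t = 2 s; triangle areas 1 + 4 = 5 cm
6–9 s: v = 0 at t = 8 s; triangle areas 2 + 0.5 = 2.5 cm
9–14 s: |½(-1 + -4)(5)| = 12.5 cm
14–20 s: |½(-4 + -1)(6)| = 15 cm
Total distance = 35 cm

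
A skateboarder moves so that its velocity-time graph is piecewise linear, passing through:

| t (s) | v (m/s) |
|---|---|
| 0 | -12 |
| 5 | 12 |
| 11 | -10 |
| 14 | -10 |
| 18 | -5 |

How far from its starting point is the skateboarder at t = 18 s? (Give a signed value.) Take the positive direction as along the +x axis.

-54 m

Displacement is the signed area under the v-t curve.
0–5 s: ½(-12 + 12)(5) = 0 m
5–11 s: ½(12 + -10)(6) = 6 m
11–14 s: -10 × 3 = -30 m
14–18 s: ½(-10 + -5)(4) = -30 m
Net displacement = -54 m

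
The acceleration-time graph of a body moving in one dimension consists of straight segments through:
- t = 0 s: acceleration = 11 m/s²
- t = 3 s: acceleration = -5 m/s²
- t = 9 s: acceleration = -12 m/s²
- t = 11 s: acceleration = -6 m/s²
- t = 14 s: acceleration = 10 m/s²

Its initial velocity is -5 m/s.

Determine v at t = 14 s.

Δv equals the area under the a-t graph; then v = v₀ + Δv.
0–3 s: ½(11 + -5)(3) = 9 m/s
3–9 s: ½(-5 + -12)(6) = -51 m/s
9–11 s: ½(-12 + -6)(2) = -18 m/s
11–14 s: ½(-6 + 10)(3) = 6 m/s
Δv = -54 m/s, so v(14) = -5 + (-54) = -59 m/s.

-59 m/s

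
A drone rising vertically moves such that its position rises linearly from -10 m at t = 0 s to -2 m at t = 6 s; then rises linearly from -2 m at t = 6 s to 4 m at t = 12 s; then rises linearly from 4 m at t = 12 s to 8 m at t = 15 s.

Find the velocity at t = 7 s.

Velocity is the slope of the x-t graph on 6–12 s: (4 − -2)/(12 − 6) = 1 m/s.

1 m/s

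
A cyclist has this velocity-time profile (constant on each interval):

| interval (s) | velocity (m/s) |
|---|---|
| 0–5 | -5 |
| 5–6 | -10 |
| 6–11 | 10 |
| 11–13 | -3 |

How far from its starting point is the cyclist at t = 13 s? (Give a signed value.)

Net displacement equals the area under the velocity-time graph (areas below the axis count negative).
0–5 s: -5 × 5 = -25 m
5–6 s: -10 × 1 = -10 m
6–11 s: 10 × 5 = 50 m
11–13 s: -3 × 2 = -6 m
Net displacement = 9 m

9 m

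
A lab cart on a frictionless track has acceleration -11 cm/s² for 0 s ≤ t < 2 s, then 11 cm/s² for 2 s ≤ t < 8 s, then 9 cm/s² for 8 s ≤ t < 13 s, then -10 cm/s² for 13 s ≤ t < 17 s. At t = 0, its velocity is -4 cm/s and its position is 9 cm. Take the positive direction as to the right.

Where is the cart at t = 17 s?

On each constant-a segment, Δv = aΔt and Δx = v₀Δt + ½aΔt²; chain segment to segment.
0–2 s: v starts -4 cm/s; Δx = -4·2 + ½·-11·2² = -30 cm; v ends -26 cm/s.
2–8 s: v starts -26 cm/s; Δx = -26·6 + ½·11·6² = 42 cm; v ends 40 cm/s.
8–13 s: v starts 40 cm/s; Δx = 40·5 + ½·9·5² = 312.5 cm; v ends 85 cm/s.
13–17 s: v starts 85 cm/s; Δx = 85·4 + ½·-10·4² = 260 cm; v ends 45 cm/s.
x(17) = 9 + Σ Δx = 593.5 cm.

593.5 cm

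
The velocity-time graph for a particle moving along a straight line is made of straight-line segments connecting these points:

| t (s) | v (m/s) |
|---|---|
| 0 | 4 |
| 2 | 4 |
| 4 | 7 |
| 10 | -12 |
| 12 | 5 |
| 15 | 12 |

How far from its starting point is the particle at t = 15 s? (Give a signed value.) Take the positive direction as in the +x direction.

Displacement is the signed area under the v-t curve.
0–2 s: 4 × 2 = 8 m
2–4 s: ½(4 + 7)(2) = 11 m
4–10 s: ½(7 + -12)(6) = -15 m
10–12 s: ½(-12 + 5)(2) = -7 m
12–15 s: ½(5 + 12)(3) = 25.5 m
Net displacement = 22.5 m

22.5 m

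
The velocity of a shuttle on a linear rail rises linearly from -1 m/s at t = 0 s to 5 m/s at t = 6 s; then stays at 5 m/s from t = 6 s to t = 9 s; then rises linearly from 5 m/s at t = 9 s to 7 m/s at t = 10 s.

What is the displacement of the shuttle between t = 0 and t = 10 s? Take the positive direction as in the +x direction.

Net displacement equals the area under the velocity-time graph (areas below the axis count negative).
0–6 s: ½(-1 + 5)(6) = 12 m
6–9 s: 5 × 3 = 15 m
9–10 s: ½(5 + 7)(1) = 6 m
Net displacement = 33 m

33 m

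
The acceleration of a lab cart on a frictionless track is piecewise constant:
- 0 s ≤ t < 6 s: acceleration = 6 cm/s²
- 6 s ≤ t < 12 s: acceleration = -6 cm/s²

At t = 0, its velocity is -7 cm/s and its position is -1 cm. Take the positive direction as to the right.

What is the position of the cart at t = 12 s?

On each constant-a segment, Δv = aΔt and Δx = v₀Δt + ½aΔt²; chain segment to segment.
0–6 s: v starts -7 cm/s; Δx = -7·6 + ½·6·6² = 66 cm; v ends 29 cm/s.
6–12 s: v starts 29 cm/s; Δx = 29·6 + ½·-6·6² = 66 cm; v ends -7 cm/s.
x(12) = -1 + Σ Δx = 131 cm.

131 cm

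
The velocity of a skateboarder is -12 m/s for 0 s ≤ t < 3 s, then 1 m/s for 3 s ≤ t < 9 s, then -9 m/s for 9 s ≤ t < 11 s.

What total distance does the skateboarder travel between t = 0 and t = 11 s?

60 m

Total distance travelled is ∫|v| dt — sum the magnitudes of each area piece.
0–3 s: |-12| × 3 = 36 m
3–9 s: |1| × 6 = 6 m
9–11 s: |-9| × 2 = 18 m
Total distance = 60 m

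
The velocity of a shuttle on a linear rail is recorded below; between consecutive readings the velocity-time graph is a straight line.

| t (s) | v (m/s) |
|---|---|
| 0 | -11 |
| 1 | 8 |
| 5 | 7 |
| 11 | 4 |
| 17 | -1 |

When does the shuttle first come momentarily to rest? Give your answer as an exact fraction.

t = 11/19 s

v changes sign on 0–1 s (from -11 to 8); the graph is linear there, so v = 0 at t = 0 + (11)·(1 − 0)/(8 − -11) = 11/19 s.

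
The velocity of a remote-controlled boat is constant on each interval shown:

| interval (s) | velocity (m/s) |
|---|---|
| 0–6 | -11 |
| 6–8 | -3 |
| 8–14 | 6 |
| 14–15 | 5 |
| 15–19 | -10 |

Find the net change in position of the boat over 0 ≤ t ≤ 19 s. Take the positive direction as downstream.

-71 m

Displacement is the signed area under the v-t curve.
0–6 s: -11 × 6 = -66 m
6–8 s: -3 × 2 = -6 m
8–14 s: 6 × 6 = 36 m
14–15 s: 5 × 1 = 5 m
15–19 s: -10 × 4 = -40 m
Net displacement = -71 m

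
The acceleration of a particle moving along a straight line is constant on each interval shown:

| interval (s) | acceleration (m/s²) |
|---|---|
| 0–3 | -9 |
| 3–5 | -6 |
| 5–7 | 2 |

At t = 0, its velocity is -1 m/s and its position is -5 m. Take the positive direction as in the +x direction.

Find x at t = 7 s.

On each constant-a segment, Δv = aΔt and Δx = v₀Δt + ½aΔt²; chain segment to segment.
0–3 s: v starts -1 m/s; Δx = -1·3 + ½·-9·3² = -43.5 m; v ends -28 m/s.
3–5 s: v starts -28 m/s; Δx = -28·2 + ½·-6·2² = -68 m; v ends -40 m/s.
5–7 s: v starts -40 m/s; Δx = -40·2 + ½·2·2² = -76 m; v ends -36 m/s.
x(7) = -5 + Σ Δx = -192.5 m.

-192.5 m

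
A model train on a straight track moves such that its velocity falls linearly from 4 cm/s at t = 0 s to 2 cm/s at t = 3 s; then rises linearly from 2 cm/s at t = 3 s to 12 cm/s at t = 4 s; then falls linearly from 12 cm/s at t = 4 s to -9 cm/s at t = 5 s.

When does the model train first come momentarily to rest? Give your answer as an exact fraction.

t = 32/7 s

v changes sign on 4–5 s (from 12 to -9); the graph is linear there, so v = 0 at t = 4 + (-12)·(5 − 4)/(-9 − 12) = 32/7 s.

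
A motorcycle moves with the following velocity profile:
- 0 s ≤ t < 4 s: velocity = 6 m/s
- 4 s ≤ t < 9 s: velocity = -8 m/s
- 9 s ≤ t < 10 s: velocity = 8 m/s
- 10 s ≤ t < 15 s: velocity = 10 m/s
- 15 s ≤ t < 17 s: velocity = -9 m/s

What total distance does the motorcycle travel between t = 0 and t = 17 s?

Distance (not displacement) is the total path length: add the absolute areas under v-t.
0–4 s: |6| × 4 = 24 m
4–9 s: |-8| × 5 = 40 m
9–10 s: |8| × 1 = 8 m
10–15 s: |10| × 5 = 50 m
15–17 s: |-9| × 2 = 18 m
Total distance = 140 m

140 m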